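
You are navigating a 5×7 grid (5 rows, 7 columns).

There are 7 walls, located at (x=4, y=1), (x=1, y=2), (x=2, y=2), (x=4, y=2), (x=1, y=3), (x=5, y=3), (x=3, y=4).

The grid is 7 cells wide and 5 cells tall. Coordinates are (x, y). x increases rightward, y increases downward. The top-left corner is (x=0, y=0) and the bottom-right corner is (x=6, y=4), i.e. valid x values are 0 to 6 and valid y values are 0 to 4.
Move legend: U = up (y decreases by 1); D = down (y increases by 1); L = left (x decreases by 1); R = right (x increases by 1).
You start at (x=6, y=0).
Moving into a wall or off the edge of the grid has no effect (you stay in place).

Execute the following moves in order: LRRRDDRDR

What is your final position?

Start: (x=6, y=0)
  L (left): (x=6, y=0) -> (x=5, y=0)
  R (right): (x=5, y=0) -> (x=6, y=0)
  R (right): blocked, stay at (x=6, y=0)
  R (right): blocked, stay at (x=6, y=0)
  D (down): (x=6, y=0) -> (x=6, y=1)
  D (down): (x=6, y=1) -> (x=6, y=2)
  R (right): blocked, stay at (x=6, y=2)
  D (down): (x=6, y=2) -> (x=6, y=3)
  R (right): blocked, stay at (x=6, y=3)
Final: (x=6, y=3)

Answer: Final position: (x=6, y=3)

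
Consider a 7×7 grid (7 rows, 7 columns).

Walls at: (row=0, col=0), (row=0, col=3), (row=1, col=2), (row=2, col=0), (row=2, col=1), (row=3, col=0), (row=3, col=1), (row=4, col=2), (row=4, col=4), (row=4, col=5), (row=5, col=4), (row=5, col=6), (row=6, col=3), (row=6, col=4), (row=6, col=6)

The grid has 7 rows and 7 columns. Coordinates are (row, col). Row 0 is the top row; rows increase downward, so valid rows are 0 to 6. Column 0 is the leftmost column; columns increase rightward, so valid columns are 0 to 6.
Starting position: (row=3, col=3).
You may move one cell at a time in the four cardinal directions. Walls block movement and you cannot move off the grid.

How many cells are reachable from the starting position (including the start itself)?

Answer: Reachable cells: 28

Derivation:
BFS flood-fill from (row=3, col=3):
  Distance 0: (row=3, col=3)
  Distance 1: (row=2, col=3), (row=3, col=2), (row=3, col=4), (row=4, col=3)
  Distance 2: (row=1, col=3), (row=2, col=2), (row=2, col=4), (row=3, col=5), (row=5, col=3)
  Distance 3: (row=1, col=4), (row=2, col=5), (row=3, col=6), (row=5, col=2)
  Distance 4: (row=0, col=4), (row=1, col=5), (row=2, col=6), (row=4, col=6), (row=5, col=1), (row=6, col=2)
  Distance 5: (row=0, col=5), (row=1, col=6), (row=4, col=1), (row=5, col=0), (row=6, col=1)
  Distance 6: (row=0, col=6), (row=4, col=0), (row=6, col=0)
Total reachable: 28 (grid has 34 open cells total)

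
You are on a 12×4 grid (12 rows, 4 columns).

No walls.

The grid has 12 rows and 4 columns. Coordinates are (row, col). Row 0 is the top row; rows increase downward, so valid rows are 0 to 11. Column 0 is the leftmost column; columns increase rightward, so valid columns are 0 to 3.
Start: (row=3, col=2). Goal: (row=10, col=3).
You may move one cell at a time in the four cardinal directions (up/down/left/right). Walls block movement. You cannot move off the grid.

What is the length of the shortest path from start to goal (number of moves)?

BFS from (row=3, col=2) until reaching (row=10, col=3):
  Distance 0: (row=3, col=2)
  Distance 1: (row=2, col=2), (row=3, col=1), (row=3, col=3), (row=4, col=2)
  Distance 2: (row=1, col=2), (row=2, col=1), (row=2, col=3), (row=3, col=0), (row=4, col=1), (row=4, col=3), (row=5, col=2)
  Distance 3: (row=0, col=2), (row=1, col=1), (row=1, col=3), (row=2, col=0), (row=4, col=0), (row=5, col=1), (row=5, col=3), (row=6, col=2)
  Distance 4: (row=0, col=1), (row=0, col=3), (row=1, col=0), (row=5, col=0), (row=6, col=1), (row=6, col=3), (row=7, col=2)
  Distance 5: (row=0, col=0), (row=6, col=0), (row=7, col=1), (row=7, col=3), (row=8, col=2)
  Distance 6: (row=7, col=0), (row=8, col=1), (row=8, col=3), (row=9, col=2)
  Distance 7: (row=8, col=0), (row=9, col=1), (row=9, col=3), (row=10, col=2)
  Distance 8: (row=9, col=0), (row=10, col=1), (row=10, col=3), (row=11, col=2)  <- goal reached here
One shortest path (8 moves): (row=3, col=2) -> (row=3, col=3) -> (row=4, col=3) -> (row=5, col=3) -> (row=6, col=3) -> (row=7, col=3) -> (row=8, col=3) -> (row=9, col=3) -> (row=10, col=3)

Answer: Shortest path length: 8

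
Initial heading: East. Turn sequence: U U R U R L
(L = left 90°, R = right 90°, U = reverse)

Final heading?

Start: East
  U (U-turn (180°)) -> West
  U (U-turn (180°)) -> East
  R (right (90° clockwise)) -> South
  U (U-turn (180°)) -> North
  R (right (90° clockwise)) -> East
  L (left (90° counter-clockwise)) -> North
Final: North

Answer: Final heading: North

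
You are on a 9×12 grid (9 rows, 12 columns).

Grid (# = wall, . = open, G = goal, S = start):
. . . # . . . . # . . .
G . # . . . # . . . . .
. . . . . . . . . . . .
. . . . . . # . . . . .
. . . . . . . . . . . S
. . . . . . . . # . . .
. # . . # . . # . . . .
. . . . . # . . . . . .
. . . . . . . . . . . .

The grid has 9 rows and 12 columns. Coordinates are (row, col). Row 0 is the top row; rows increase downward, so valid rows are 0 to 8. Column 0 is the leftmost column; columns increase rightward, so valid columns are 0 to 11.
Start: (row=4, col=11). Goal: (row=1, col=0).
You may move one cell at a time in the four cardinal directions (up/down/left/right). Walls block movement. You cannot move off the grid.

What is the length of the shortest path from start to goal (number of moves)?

Answer: Shortest path length: 14

Derivation:
BFS from (row=4, col=11) until reaching (row=1, col=0):
  Distance 0: (row=4, col=11)
  Distance 1: (row=3, col=11), (row=4, col=10), (row=5, col=11)
  Distance 2: (row=2, col=11), (row=3, col=10), (row=4, col=9), (row=5, col=10), (row=6, col=11)
  Distance 3: (row=1, col=11), (row=2, col=10), (row=3, col=9), (row=4, col=8), (row=5, col=9), (row=6, col=10), (row=7, col=11)
  Distance 4: (row=0, col=11), (row=1, col=10), (row=2, col=9), (row=3, col=8), (row=4, col=7), (row=6, col=9), (row=7, col=10), (row=8, col=11)
  Distance 5: (row=0, col=10), (row=1, col=9), (row=2, col=8), (row=3, col=7), (row=4, col=6), (row=5, col=7), (row=6, col=8), (row=7, col=9), (row=8, col=10)
  Distance 6: (row=0, col=9), (row=1, col=8), (row=2, col=7), (row=4, col=5), (row=5, col=6), (row=7, col=8), (row=8, col=9)
  Distance 7: (row=1, col=7), (row=2, col=6), (row=3, col=5), (row=4, col=4), (row=5, col=5), (row=6, col=6), (row=7, col=7), (row=8, col=8)
  Distance 8: (row=0, col=7), (row=2, col=5), (row=3, col=4), (row=4, col=3), (row=5, col=4), (row=6, col=5), (row=7, col=6), (row=8, col=7)
  Distance 9: (row=0, col=6), (row=1, col=5), (row=2, col=4), (row=3, col=3), (row=4, col=2), (row=5, col=3), (row=8, col=6)
  Distance 10: (row=0, col=5), (row=1, col=4), (row=2, col=3), (row=3, col=2), (row=4, col=1), (row=5, col=2), (row=6, col=3), (row=8, col=5)
  Distance 11: (row=0, col=4), (row=1, col=3), (row=2, col=2), (row=3, col=1), (row=4, col=0), (row=5, col=1), (row=6, col=2), (row=7, col=3), (row=8, col=4)
  Distance 12: (row=2, col=1), (row=3, col=0), (row=5, col=0), (row=7, col=2), (row=7, col=4), (row=8, col=3)
  Distance 13: (row=1, col=1), (row=2, col=0), (row=6, col=0), (row=7, col=1), (row=8, col=2)
  Distance 14: (row=0, col=1), (row=1, col=0), (row=7, col=0), (row=8, col=1)  <- goal reached here
One shortest path (14 moves): (row=4, col=11) -> (row=4, col=10) -> (row=4, col=9) -> (row=4, col=8) -> (row=4, col=7) -> (row=4, col=6) -> (row=4, col=5) -> (row=4, col=4) -> (row=4, col=3) -> (row=4, col=2) -> (row=4, col=1) -> (row=4, col=0) -> (row=3, col=0) -> (row=2, col=0) -> (row=1, col=0)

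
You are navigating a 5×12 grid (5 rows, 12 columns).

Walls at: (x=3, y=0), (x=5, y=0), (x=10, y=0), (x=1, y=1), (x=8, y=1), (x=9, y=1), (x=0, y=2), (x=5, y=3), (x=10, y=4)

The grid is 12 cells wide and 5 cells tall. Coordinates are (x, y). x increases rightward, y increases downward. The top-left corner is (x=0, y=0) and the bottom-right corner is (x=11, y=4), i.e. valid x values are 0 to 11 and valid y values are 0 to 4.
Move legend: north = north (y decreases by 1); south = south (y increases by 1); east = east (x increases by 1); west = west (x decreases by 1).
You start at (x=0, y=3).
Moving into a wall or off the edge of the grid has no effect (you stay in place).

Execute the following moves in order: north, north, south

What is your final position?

Answer: Final position: (x=0, y=4)

Derivation:
Start: (x=0, y=3)
  north (north): blocked, stay at (x=0, y=3)
  north (north): blocked, stay at (x=0, y=3)
  south (south): (x=0, y=3) -> (x=0, y=4)
Final: (x=0, y=4)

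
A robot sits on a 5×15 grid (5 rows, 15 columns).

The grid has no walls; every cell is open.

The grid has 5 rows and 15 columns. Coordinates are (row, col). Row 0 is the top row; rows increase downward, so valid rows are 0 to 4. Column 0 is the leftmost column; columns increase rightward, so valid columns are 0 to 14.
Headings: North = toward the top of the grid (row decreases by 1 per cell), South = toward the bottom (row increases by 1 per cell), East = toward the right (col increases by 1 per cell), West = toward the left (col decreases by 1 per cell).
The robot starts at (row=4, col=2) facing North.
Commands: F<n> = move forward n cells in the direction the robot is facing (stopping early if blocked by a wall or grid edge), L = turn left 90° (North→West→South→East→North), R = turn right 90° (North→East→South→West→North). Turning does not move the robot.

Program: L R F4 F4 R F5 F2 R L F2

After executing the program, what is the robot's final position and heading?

Answer: Final position: (row=0, col=11), facing East

Derivation:
Start: (row=4, col=2), facing North
  L: turn left, now facing West
  R: turn right, now facing North
  F4: move forward 4, now at (row=0, col=2)
  F4: move forward 0/4 (blocked), now at (row=0, col=2)
  R: turn right, now facing East
  F5: move forward 5, now at (row=0, col=7)
  F2: move forward 2, now at (row=0, col=9)
  R: turn right, now facing South
  L: turn left, now facing East
  F2: move forward 2, now at (row=0, col=11)
Final: (row=0, col=11), facing East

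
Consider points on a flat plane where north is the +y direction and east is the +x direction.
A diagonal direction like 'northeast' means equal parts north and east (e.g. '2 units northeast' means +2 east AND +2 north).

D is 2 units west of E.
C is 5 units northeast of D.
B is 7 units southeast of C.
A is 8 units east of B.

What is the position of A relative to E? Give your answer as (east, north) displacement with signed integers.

Answer: A is at (east=18, north=-2) relative to E.

Derivation:
Place E at the origin (east=0, north=0).
  D is 2 units west of E: delta (east=-2, north=+0); D at (east=-2, north=0).
  C is 5 units northeast of D: delta (east=+5, north=+5); C at (east=3, north=5).
  B is 7 units southeast of C: delta (east=+7, north=-7); B at (east=10, north=-2).
  A is 8 units east of B: delta (east=+8, north=+0); A at (east=18, north=-2).
Therefore A relative to E: (east=18, north=-2).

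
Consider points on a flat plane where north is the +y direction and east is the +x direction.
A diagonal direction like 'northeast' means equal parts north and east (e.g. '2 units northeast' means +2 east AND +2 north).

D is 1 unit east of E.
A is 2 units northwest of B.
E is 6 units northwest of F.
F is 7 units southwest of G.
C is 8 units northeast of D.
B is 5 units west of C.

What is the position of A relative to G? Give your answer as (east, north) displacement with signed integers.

Place G at the origin (east=0, north=0).
  F is 7 units southwest of G: delta (east=-7, north=-7); F at (east=-7, north=-7).
  E is 6 units northwest of F: delta (east=-6, north=+6); E at (east=-13, north=-1).
  D is 1 unit east of E: delta (east=+1, north=+0); D at (east=-12, north=-1).
  C is 8 units northeast of D: delta (east=+8, north=+8); C at (east=-4, north=7).
  B is 5 units west of C: delta (east=-5, north=+0); B at (east=-9, north=7).
  A is 2 units northwest of B: delta (east=-2, north=+2); A at (east=-11, north=9).
Therefore A relative to G: (east=-11, north=9).

Answer: A is at (east=-11, north=9) relative to G.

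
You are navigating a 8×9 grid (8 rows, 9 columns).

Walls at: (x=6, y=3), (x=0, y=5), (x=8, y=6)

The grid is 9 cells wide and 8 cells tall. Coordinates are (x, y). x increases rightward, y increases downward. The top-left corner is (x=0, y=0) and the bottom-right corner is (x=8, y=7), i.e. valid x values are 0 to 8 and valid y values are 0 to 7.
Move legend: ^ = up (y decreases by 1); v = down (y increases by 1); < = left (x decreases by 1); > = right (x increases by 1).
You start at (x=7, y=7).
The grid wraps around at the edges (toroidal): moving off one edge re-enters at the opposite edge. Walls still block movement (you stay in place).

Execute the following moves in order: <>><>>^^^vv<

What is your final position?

Answer: Final position: (x=8, y=0)

Derivation:
Start: (x=7, y=7)
  < (left): (x=7, y=7) -> (x=6, y=7)
  > (right): (x=6, y=7) -> (x=7, y=7)
  > (right): (x=7, y=7) -> (x=8, y=7)
  < (left): (x=8, y=7) -> (x=7, y=7)
  > (right): (x=7, y=7) -> (x=8, y=7)
  > (right): (x=8, y=7) -> (x=0, y=7)
  ^ (up): (x=0, y=7) -> (x=0, y=6)
  ^ (up): blocked, stay at (x=0, y=6)
  ^ (up): blocked, stay at (x=0, y=6)
  v (down): (x=0, y=6) -> (x=0, y=7)
  v (down): (x=0, y=7) -> (x=0, y=0)
  < (left): (x=0, y=0) -> (x=8, y=0)
Final: (x=8, y=0)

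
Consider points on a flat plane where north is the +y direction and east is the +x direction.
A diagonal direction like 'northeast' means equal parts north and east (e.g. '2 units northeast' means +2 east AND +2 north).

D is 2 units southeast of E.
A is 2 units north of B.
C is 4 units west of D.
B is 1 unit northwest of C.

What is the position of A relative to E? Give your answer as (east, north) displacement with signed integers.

Answer: A is at (east=-3, north=1) relative to E.

Derivation:
Place E at the origin (east=0, north=0).
  D is 2 units southeast of E: delta (east=+2, north=-2); D at (east=2, north=-2).
  C is 4 units west of D: delta (east=-4, north=+0); C at (east=-2, north=-2).
  B is 1 unit northwest of C: delta (east=-1, north=+1); B at (east=-3, north=-1).
  A is 2 units north of B: delta (east=+0, north=+2); A at (east=-3, north=1).
Therefore A relative to E: (east=-3, north=1).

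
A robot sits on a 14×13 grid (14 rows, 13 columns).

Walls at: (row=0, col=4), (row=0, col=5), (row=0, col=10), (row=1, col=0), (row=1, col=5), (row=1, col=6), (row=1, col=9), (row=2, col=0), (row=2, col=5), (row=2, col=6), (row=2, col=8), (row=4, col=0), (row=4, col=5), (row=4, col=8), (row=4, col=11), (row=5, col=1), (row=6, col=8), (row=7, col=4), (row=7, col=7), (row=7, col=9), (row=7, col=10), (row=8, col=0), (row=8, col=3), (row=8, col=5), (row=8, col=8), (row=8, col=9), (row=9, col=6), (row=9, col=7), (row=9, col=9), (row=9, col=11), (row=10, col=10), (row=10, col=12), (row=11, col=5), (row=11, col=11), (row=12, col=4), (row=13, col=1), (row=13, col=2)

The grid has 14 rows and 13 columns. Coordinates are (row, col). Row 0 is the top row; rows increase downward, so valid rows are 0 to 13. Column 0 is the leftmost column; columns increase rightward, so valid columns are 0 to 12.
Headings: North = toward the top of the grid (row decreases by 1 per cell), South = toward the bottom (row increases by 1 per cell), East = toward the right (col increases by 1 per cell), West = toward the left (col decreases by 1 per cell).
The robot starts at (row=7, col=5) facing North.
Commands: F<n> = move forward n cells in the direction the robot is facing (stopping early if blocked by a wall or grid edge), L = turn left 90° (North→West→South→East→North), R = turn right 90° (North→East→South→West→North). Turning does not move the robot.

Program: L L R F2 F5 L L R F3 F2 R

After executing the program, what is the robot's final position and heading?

Answer: Final position: (row=7, col=5), facing West

Derivation:
Start: (row=7, col=5), facing North
  L: turn left, now facing West
  L: turn left, now facing South
  R: turn right, now facing West
  F2: move forward 0/2 (blocked), now at (row=7, col=5)
  F5: move forward 0/5 (blocked), now at (row=7, col=5)
  L: turn left, now facing South
  L: turn left, now facing East
  R: turn right, now facing South
  F3: move forward 0/3 (blocked), now at (row=7, col=5)
  F2: move forward 0/2 (blocked), now at (row=7, col=5)
  R: turn right, now facing West
Final: (row=7, col=5), facing West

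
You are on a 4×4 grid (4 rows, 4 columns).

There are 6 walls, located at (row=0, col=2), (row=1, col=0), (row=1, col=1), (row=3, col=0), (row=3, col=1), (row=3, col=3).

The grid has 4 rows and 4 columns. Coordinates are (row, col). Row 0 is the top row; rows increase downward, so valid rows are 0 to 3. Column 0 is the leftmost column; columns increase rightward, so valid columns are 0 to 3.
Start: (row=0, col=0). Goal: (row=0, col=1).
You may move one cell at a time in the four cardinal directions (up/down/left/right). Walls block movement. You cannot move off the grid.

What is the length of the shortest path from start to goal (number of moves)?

Answer: Shortest path length: 1

Derivation:
BFS from (row=0, col=0) until reaching (row=0, col=1):
  Distance 0: (row=0, col=0)
  Distance 1: (row=0, col=1)  <- goal reached here
One shortest path (1 moves): (row=0, col=0) -> (row=0, col=1)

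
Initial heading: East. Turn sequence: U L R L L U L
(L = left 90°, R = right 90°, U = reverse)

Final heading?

Start: East
  U (U-turn (180°)) -> West
  L (left (90° counter-clockwise)) -> South
  R (right (90° clockwise)) -> West
  L (left (90° counter-clockwise)) -> South
  L (left (90° counter-clockwise)) -> East
  U (U-turn (180°)) -> West
  L (left (90° counter-clockwise)) -> South
Final: South

Answer: Final heading: South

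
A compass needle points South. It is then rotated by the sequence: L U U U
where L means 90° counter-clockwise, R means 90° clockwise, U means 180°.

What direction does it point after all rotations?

Start: South
  L (left (90° counter-clockwise)) -> East
  U (U-turn (180°)) -> West
  U (U-turn (180°)) -> East
  U (U-turn (180°)) -> West
Final: West

Answer: Final heading: West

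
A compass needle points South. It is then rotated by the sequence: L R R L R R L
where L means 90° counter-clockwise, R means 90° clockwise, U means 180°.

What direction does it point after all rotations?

Start: South
  L (left (90° counter-clockwise)) -> East
  R (right (90° clockwise)) -> South
  R (right (90° clockwise)) -> West
  L (left (90° counter-clockwise)) -> South
  R (right (90° clockwise)) -> West
  R (right (90° clockwise)) -> North
  L (left (90° counter-clockwise)) -> West
Final: West

Answer: Final heading: West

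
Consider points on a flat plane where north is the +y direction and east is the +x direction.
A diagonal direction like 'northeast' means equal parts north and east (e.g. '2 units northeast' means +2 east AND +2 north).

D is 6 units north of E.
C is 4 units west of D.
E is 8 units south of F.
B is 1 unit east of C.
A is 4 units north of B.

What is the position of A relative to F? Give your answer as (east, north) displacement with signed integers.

Place F at the origin (east=0, north=0).
  E is 8 units south of F: delta (east=+0, north=-8); E at (east=0, north=-8).
  D is 6 units north of E: delta (east=+0, north=+6); D at (east=0, north=-2).
  C is 4 units west of D: delta (east=-4, north=+0); C at (east=-4, north=-2).
  B is 1 unit east of C: delta (east=+1, north=+0); B at (east=-3, north=-2).
  A is 4 units north of B: delta (east=+0, north=+4); A at (east=-3, north=2).
Therefore A relative to F: (east=-3, north=2).

Answer: A is at (east=-3, north=2) relative to F.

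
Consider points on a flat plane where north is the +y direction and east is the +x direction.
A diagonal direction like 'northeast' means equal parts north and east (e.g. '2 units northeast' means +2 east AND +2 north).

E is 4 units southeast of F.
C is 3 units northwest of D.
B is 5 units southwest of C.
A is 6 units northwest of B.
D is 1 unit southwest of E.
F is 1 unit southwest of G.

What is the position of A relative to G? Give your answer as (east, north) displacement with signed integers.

Place G at the origin (east=0, north=0).
  F is 1 unit southwest of G: delta (east=-1, north=-1); F at (east=-1, north=-1).
  E is 4 units southeast of F: delta (east=+4, north=-4); E at (east=3, north=-5).
  D is 1 unit southwest of E: delta (east=-1, north=-1); D at (east=2, north=-6).
  C is 3 units northwest of D: delta (east=-3, north=+3); C at (east=-1, north=-3).
  B is 5 units southwest of C: delta (east=-5, north=-5); B at (east=-6, north=-8).
  A is 6 units northwest of B: delta (east=-6, north=+6); A at (east=-12, north=-2).
Therefore A relative to G: (east=-12, north=-2).

Answer: A is at (east=-12, north=-2) relative to G.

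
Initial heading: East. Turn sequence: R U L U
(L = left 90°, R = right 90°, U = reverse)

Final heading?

Start: East
  R (right (90° clockwise)) -> South
  U (U-turn (180°)) -> North
  L (left (90° counter-clockwise)) -> West
  U (U-turn (180°)) -> East
Final: East

Answer: Final heading: East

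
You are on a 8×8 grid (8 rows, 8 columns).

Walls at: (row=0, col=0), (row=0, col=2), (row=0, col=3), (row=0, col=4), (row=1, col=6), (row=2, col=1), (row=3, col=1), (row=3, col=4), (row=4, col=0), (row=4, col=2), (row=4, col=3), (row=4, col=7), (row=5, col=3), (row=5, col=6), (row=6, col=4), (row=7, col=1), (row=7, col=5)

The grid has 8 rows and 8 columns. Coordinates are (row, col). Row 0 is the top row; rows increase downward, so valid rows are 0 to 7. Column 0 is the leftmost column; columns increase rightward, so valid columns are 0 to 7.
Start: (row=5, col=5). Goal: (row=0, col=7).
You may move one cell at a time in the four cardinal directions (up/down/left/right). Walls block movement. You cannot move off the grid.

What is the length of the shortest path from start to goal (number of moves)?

Answer: Shortest path length: 7

Derivation:
BFS from (row=5, col=5) until reaching (row=0, col=7):
  Distance 0: (row=5, col=5)
  Distance 1: (row=4, col=5), (row=5, col=4), (row=6, col=5)
  Distance 2: (row=3, col=5), (row=4, col=4), (row=4, col=6), (row=6, col=6)
  Distance 3: (row=2, col=5), (row=3, col=6), (row=6, col=7), (row=7, col=6)
  Distance 4: (row=1, col=5), (row=2, col=4), (row=2, col=6), (row=3, col=7), (row=5, col=7), (row=7, col=7)
  Distance 5: (row=0, col=5), (row=1, col=4), (row=2, col=3), (row=2, col=7)
  Distance 6: (row=0, col=6), (row=1, col=3), (row=1, col=7), (row=2, col=2), (row=3, col=3)
  Distance 7: (row=0, col=7), (row=1, col=2), (row=3, col=2)  <- goal reached here
One shortest path (7 moves): (row=5, col=5) -> (row=4, col=5) -> (row=4, col=6) -> (row=3, col=6) -> (row=3, col=7) -> (row=2, col=7) -> (row=1, col=7) -> (row=0, col=7)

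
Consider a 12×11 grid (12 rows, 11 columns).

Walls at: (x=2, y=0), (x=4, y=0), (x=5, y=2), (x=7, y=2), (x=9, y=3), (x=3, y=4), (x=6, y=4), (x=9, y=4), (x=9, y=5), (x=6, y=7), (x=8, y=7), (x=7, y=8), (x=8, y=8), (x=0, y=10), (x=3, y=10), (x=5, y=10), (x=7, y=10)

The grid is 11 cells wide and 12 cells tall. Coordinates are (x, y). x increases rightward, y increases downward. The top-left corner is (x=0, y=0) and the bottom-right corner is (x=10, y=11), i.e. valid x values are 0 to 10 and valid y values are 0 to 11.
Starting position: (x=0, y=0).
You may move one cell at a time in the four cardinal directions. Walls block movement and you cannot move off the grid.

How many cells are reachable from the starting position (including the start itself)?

BFS flood-fill from (x=0, y=0):
  Distance 0: (x=0, y=0)
  Distance 1: (x=1, y=0), (x=0, y=1)
  Distance 2: (x=1, y=1), (x=0, y=2)
  Distance 3: (x=2, y=1), (x=1, y=2), (x=0, y=3)
  Distance 4: (x=3, y=1), (x=2, y=2), (x=1, y=3), (x=0, y=4)
  Distance 5: (x=3, y=0), (x=4, y=1), (x=3, y=2), (x=2, y=3), (x=1, y=4), (x=0, y=5)
  Distance 6: (x=5, y=1), (x=4, y=2), (x=3, y=3), (x=2, y=4), (x=1, y=5), (x=0, y=6)
  Distance 7: (x=5, y=0), (x=6, y=1), (x=4, y=3), (x=2, y=5), (x=1, y=6), (x=0, y=7)
  Distance 8: (x=6, y=0), (x=7, y=1), (x=6, y=2), (x=5, y=3), (x=4, y=4), (x=3, y=5), (x=2, y=6), (x=1, y=7), (x=0, y=8)
  Distance 9: (x=7, y=0), (x=8, y=1), (x=6, y=3), (x=5, y=4), (x=4, y=5), (x=3, y=6), (x=2, y=7), (x=1, y=8), (x=0, y=9)
  Distance 10: (x=8, y=0), (x=9, y=1), (x=8, y=2), (x=7, y=3), (x=5, y=5), (x=4, y=6), (x=3, y=7), (x=2, y=8), (x=1, y=9)
  Distance 11: (x=9, y=0), (x=10, y=1), (x=9, y=2), (x=8, y=3), (x=7, y=4), (x=6, y=5), (x=5, y=6), (x=4, y=7), (x=3, y=8), (x=2, y=9), (x=1, y=10)
  Distance 12: (x=10, y=0), (x=10, y=2), (x=8, y=4), (x=7, y=5), (x=6, y=6), (x=5, y=7), (x=4, y=8), (x=3, y=9), (x=2, y=10), (x=1, y=11)
  Distance 13: (x=10, y=3), (x=8, y=5), (x=7, y=6), (x=5, y=8), (x=4, y=9), (x=0, y=11), (x=2, y=11)
  Distance 14: (x=10, y=4), (x=8, y=6), (x=7, y=7), (x=6, y=8), (x=5, y=9), (x=4, y=10), (x=3, y=11)
  Distance 15: (x=10, y=5), (x=9, y=6), (x=6, y=9), (x=4, y=11)
  Distance 16: (x=10, y=6), (x=9, y=7), (x=7, y=9), (x=6, y=10), (x=5, y=11)
  Distance 17: (x=10, y=7), (x=9, y=8), (x=8, y=9), (x=6, y=11)
  Distance 18: (x=10, y=8), (x=9, y=9), (x=8, y=10), (x=7, y=11)
  Distance 19: (x=10, y=9), (x=9, y=10), (x=8, y=11)
  Distance 20: (x=10, y=10), (x=9, y=11)
  Distance 21: (x=10, y=11)
Total reachable: 115 (grid has 115 open cells total)

Answer: Reachable cells: 115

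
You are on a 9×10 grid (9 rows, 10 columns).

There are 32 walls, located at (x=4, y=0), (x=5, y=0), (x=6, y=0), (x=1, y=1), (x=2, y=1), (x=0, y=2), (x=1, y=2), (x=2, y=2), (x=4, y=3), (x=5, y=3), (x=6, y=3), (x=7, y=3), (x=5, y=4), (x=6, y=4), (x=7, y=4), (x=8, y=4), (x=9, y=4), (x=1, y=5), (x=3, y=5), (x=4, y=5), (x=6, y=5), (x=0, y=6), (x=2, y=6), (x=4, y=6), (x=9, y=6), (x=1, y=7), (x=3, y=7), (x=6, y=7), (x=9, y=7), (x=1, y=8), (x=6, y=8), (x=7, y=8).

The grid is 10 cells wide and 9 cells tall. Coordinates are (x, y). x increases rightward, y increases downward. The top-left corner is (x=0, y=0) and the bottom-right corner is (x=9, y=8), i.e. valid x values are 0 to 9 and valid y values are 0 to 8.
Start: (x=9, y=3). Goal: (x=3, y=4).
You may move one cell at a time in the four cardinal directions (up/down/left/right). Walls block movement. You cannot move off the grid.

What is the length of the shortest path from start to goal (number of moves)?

BFS from (x=9, y=3) until reaching (x=3, y=4):
  Distance 0: (x=9, y=3)
  Distance 1: (x=9, y=2), (x=8, y=3)
  Distance 2: (x=9, y=1), (x=8, y=2)
  Distance 3: (x=9, y=0), (x=8, y=1), (x=7, y=2)
  Distance 4: (x=8, y=0), (x=7, y=1), (x=6, y=2)
  Distance 5: (x=7, y=0), (x=6, y=1), (x=5, y=2)
  Distance 6: (x=5, y=1), (x=4, y=2)
  Distance 7: (x=4, y=1), (x=3, y=2)
  Distance 8: (x=3, y=1), (x=3, y=3)
  Distance 9: (x=3, y=0), (x=2, y=3), (x=3, y=4)  <- goal reached here
One shortest path (9 moves): (x=9, y=3) -> (x=8, y=3) -> (x=8, y=2) -> (x=7, y=2) -> (x=6, y=2) -> (x=5, y=2) -> (x=4, y=2) -> (x=3, y=2) -> (x=3, y=3) -> (x=3, y=4)

Answer: Shortest path length: 9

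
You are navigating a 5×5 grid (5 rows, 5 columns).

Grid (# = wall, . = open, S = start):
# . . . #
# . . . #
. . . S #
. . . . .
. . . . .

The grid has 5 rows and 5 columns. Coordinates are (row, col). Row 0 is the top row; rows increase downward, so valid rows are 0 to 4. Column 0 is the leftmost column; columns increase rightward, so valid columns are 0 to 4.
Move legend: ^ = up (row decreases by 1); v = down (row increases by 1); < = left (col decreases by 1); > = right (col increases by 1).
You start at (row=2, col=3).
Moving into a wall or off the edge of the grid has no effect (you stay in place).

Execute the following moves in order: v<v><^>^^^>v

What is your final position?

Answer: Final position: (row=1, col=3)

Derivation:
Start: (row=2, col=3)
  v (down): (row=2, col=3) -> (row=3, col=3)
  < (left): (row=3, col=3) -> (row=3, col=2)
  v (down): (row=3, col=2) -> (row=4, col=2)
  > (right): (row=4, col=2) -> (row=4, col=3)
  < (left): (row=4, col=3) -> (row=4, col=2)
  ^ (up): (row=4, col=2) -> (row=3, col=2)
  > (right): (row=3, col=2) -> (row=3, col=3)
  ^ (up): (row=3, col=3) -> (row=2, col=3)
  ^ (up): (row=2, col=3) -> (row=1, col=3)
  ^ (up): (row=1, col=3) -> (row=0, col=3)
  > (right): blocked, stay at (row=0, col=3)
  v (down): (row=0, col=3) -> (row=1, col=3)
Final: (row=1, col=3)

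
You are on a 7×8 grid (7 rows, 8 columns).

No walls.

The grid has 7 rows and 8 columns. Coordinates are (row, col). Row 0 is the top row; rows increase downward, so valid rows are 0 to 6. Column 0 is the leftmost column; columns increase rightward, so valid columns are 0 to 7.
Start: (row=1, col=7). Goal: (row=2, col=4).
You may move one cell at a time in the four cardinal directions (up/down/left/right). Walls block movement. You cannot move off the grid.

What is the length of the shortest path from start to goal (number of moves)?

Answer: Shortest path length: 4

Derivation:
BFS from (row=1, col=7) until reaching (row=2, col=4):
  Distance 0: (row=1, col=7)
  Distance 1: (row=0, col=7), (row=1, col=6), (row=2, col=7)
  Distance 2: (row=0, col=6), (row=1, col=5), (row=2, col=6), (row=3, col=7)
  Distance 3: (row=0, col=5), (row=1, col=4), (row=2, col=5), (row=3, col=6), (row=4, col=7)
  Distance 4: (row=0, col=4), (row=1, col=3), (row=2, col=4), (row=3, col=5), (row=4, col=6), (row=5, col=7)  <- goal reached here
One shortest path (4 moves): (row=1, col=7) -> (row=1, col=6) -> (row=1, col=5) -> (row=1, col=4) -> (row=2, col=4)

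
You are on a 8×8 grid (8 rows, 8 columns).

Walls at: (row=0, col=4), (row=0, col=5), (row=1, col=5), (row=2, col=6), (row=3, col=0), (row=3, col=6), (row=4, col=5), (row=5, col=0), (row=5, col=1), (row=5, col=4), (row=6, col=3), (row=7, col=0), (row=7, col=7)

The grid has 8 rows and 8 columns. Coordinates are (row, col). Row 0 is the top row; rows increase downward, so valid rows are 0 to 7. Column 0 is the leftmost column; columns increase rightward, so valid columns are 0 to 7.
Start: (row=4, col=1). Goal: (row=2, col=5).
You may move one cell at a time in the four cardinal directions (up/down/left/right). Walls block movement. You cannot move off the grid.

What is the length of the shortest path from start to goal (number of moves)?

BFS from (row=4, col=1) until reaching (row=2, col=5):
  Distance 0: (row=4, col=1)
  Distance 1: (row=3, col=1), (row=4, col=0), (row=4, col=2)
  Distance 2: (row=2, col=1), (row=3, col=2), (row=4, col=3), (row=5, col=2)
  Distance 3: (row=1, col=1), (row=2, col=0), (row=2, col=2), (row=3, col=3), (row=4, col=4), (row=5, col=3), (row=6, col=2)
  Distance 4: (row=0, col=1), (row=1, col=0), (row=1, col=2), (row=2, col=3), (row=3, col=4), (row=6, col=1), (row=7, col=2)
  Distance 5: (row=0, col=0), (row=0, col=2), (row=1, col=3), (row=2, col=4), (row=3, col=5), (row=6, col=0), (row=7, col=1), (row=7, col=3)
  Distance 6: (row=0, col=3), (row=1, col=4), (row=2, col=5), (row=7, col=4)  <- goal reached here
One shortest path (6 moves): (row=4, col=1) -> (row=4, col=2) -> (row=4, col=3) -> (row=4, col=4) -> (row=3, col=4) -> (row=3, col=5) -> (row=2, col=5)

Answer: Shortest path length: 6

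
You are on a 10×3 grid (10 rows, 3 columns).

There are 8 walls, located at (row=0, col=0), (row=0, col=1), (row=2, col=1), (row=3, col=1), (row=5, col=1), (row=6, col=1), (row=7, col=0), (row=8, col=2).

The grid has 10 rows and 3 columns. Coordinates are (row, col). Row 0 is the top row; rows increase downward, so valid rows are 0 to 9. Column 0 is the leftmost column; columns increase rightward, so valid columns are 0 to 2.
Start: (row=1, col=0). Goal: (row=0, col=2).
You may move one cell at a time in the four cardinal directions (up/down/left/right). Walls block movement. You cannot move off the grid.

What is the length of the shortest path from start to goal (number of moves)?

Answer: Shortest path length: 3

Derivation:
BFS from (row=1, col=0) until reaching (row=0, col=2):
  Distance 0: (row=1, col=0)
  Distance 1: (row=1, col=1), (row=2, col=0)
  Distance 2: (row=1, col=2), (row=3, col=0)
  Distance 3: (row=0, col=2), (row=2, col=2), (row=4, col=0)  <- goal reached here
One shortest path (3 moves): (row=1, col=0) -> (row=1, col=1) -> (row=1, col=2) -> (row=0, col=2)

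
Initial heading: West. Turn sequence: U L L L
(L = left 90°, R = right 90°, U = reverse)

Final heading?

Answer: Final heading: South

Derivation:
Start: West
  U (U-turn (180°)) -> East
  L (left (90° counter-clockwise)) -> North
  L (left (90° counter-clockwise)) -> West
  L (left (90° counter-clockwise)) -> South
Final: South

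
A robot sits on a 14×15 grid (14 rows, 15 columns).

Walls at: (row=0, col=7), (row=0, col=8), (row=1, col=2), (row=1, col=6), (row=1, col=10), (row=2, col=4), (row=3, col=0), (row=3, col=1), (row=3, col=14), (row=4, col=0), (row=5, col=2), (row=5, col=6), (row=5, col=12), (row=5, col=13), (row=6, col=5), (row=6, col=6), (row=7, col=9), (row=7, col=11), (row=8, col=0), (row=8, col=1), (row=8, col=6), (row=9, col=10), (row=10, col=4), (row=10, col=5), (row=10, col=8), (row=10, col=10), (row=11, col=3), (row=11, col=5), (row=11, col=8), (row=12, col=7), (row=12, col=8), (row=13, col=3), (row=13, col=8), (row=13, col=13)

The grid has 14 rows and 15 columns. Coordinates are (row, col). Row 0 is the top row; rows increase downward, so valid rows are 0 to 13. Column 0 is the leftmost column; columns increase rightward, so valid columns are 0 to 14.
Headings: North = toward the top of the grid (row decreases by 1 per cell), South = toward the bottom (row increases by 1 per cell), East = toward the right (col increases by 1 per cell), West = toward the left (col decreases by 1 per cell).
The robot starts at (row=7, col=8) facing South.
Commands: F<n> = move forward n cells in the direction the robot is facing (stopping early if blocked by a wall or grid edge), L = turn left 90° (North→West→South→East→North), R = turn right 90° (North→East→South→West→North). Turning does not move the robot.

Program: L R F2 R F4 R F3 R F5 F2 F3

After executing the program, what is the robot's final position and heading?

Answer: Final position: (row=6, col=4), facing East

Derivation:
Start: (row=7, col=8), facing South
  L: turn left, now facing East
  R: turn right, now facing South
  F2: move forward 2, now at (row=9, col=8)
  R: turn right, now facing West
  F4: move forward 4, now at (row=9, col=4)
  R: turn right, now facing North
  F3: move forward 3, now at (row=6, col=4)
  R: turn right, now facing East
  F5: move forward 0/5 (blocked), now at (row=6, col=4)
  F2: move forward 0/2 (blocked), now at (row=6, col=4)
  F3: move forward 0/3 (blocked), now at (row=6, col=4)
Final: (row=6, col=4), facing East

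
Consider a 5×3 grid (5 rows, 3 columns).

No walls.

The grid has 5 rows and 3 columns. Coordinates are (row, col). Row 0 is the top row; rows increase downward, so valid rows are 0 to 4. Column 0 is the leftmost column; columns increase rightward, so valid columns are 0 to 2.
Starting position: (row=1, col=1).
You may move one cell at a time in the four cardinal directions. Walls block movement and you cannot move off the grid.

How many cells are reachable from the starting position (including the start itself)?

BFS flood-fill from (row=1, col=1):
  Distance 0: (row=1, col=1)
  Distance 1: (row=0, col=1), (row=1, col=0), (row=1, col=2), (row=2, col=1)
  Distance 2: (row=0, col=0), (row=0, col=2), (row=2, col=0), (row=2, col=2), (row=3, col=1)
  Distance 3: (row=3, col=0), (row=3, col=2), (row=4, col=1)
  Distance 4: (row=4, col=0), (row=4, col=2)
Total reachable: 15 (grid has 15 open cells total)

Answer: Reachable cells: 15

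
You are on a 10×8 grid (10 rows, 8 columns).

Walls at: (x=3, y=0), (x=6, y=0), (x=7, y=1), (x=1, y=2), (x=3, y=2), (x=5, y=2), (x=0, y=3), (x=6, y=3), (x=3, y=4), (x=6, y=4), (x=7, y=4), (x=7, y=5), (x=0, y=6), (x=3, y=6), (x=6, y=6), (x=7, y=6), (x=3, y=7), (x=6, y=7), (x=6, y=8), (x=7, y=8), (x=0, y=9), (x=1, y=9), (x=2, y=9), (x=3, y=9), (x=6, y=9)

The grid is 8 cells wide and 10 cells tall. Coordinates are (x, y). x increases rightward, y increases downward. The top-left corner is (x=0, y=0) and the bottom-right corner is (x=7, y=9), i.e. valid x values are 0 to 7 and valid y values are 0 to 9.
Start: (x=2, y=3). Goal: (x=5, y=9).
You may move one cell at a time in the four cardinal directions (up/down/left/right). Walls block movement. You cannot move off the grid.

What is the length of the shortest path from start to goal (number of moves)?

BFS from (x=2, y=3) until reaching (x=5, y=9):
  Distance 0: (x=2, y=3)
  Distance 1: (x=2, y=2), (x=1, y=3), (x=3, y=3), (x=2, y=4)
  Distance 2: (x=2, y=1), (x=4, y=3), (x=1, y=4), (x=2, y=5)
  Distance 3: (x=2, y=0), (x=1, y=1), (x=3, y=1), (x=4, y=2), (x=5, y=3), (x=0, y=4), (x=4, y=4), (x=1, y=5), (x=3, y=5), (x=2, y=6)
  Distance 4: (x=1, y=0), (x=0, y=1), (x=4, y=1), (x=5, y=4), (x=0, y=5), (x=4, y=5), (x=1, y=6), (x=2, y=7)
  Distance 5: (x=0, y=0), (x=4, y=0), (x=5, y=1), (x=0, y=2), (x=5, y=5), (x=4, y=6), (x=1, y=7), (x=2, y=8)
  Distance 6: (x=5, y=0), (x=6, y=1), (x=6, y=5), (x=5, y=6), (x=0, y=7), (x=4, y=7), (x=1, y=8), (x=3, y=8)
  Distance 7: (x=6, y=2), (x=5, y=7), (x=0, y=8), (x=4, y=8)
  Distance 8: (x=7, y=2), (x=5, y=8), (x=4, y=9)
  Distance 9: (x=7, y=3), (x=5, y=9)  <- goal reached here
One shortest path (9 moves): (x=2, y=3) -> (x=3, y=3) -> (x=4, y=3) -> (x=5, y=3) -> (x=5, y=4) -> (x=5, y=5) -> (x=5, y=6) -> (x=5, y=7) -> (x=5, y=8) -> (x=5, y=9)

Answer: Shortest path length: 9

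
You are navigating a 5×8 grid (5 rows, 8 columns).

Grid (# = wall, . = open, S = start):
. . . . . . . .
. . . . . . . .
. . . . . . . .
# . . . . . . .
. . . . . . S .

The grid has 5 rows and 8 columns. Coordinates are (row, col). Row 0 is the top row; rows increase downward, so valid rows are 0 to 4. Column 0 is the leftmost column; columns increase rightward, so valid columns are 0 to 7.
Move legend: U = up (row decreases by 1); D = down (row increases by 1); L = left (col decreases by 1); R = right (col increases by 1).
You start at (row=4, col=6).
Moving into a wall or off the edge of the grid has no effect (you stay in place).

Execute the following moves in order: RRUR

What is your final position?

Start: (row=4, col=6)
  R (right): (row=4, col=6) -> (row=4, col=7)
  R (right): blocked, stay at (row=4, col=7)
  U (up): (row=4, col=7) -> (row=3, col=7)
  R (right): blocked, stay at (row=3, col=7)
Final: (row=3, col=7)

Answer: Final position: (row=3, col=7)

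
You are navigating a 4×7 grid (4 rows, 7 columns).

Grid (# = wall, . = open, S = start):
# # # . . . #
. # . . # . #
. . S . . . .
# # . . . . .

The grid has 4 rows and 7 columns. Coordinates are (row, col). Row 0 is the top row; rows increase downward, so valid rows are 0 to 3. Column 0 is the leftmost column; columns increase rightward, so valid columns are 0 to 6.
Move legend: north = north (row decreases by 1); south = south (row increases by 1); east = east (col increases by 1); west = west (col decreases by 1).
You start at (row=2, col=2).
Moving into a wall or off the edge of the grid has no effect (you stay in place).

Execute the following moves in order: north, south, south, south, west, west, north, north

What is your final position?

Answer: Final position: (row=1, col=2)

Derivation:
Start: (row=2, col=2)
  north (north): (row=2, col=2) -> (row=1, col=2)
  south (south): (row=1, col=2) -> (row=2, col=2)
  south (south): (row=2, col=2) -> (row=3, col=2)
  south (south): blocked, stay at (row=3, col=2)
  west (west): blocked, stay at (row=3, col=2)
  west (west): blocked, stay at (row=3, col=2)
  north (north): (row=3, col=2) -> (row=2, col=2)
  north (north): (row=2, col=2) -> (row=1, col=2)
Final: (row=1, col=2)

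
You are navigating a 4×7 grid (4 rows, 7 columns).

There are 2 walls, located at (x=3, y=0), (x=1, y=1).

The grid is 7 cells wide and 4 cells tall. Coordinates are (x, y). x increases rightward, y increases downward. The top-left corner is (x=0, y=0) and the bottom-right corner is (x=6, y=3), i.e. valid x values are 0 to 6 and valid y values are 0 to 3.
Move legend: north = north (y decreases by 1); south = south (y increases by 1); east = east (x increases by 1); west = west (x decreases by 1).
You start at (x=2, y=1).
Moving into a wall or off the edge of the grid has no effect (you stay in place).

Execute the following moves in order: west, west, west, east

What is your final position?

Answer: Final position: (x=3, y=1)

Derivation:
Start: (x=2, y=1)
  [×3]west (west): blocked, stay at (x=2, y=1)
  east (east): (x=2, y=1) -> (x=3, y=1)
Final: (x=3, y=1)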